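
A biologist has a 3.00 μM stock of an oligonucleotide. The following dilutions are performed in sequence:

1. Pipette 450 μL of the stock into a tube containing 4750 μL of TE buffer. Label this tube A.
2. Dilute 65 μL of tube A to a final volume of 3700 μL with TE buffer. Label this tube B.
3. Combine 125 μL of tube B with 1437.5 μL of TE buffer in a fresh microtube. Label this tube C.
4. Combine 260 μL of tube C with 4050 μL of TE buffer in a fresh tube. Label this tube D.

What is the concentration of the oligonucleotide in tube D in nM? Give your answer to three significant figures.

Step 1: 450 μL + 4750 μL = 5200 μL total → factor 5200/450 = 11.556
Step 2: 65 μL brought to 3700 μL → factor 3700/65 = 56.923
Step 3: 125 μL + 1437.5 μL = 1562.5 μL total → factor 1562.5/125 = 12.5
Step 4: 260 μL + 4050 μL = 4310 μL total → factor 4310/260 = 16.577
Overall dilution factor = 11.556 × 56.923 × 12.5 × 16.577 = 1.363 × 10^5
Final = 3.00 μM / 1.363 × 10^5 = 2.201 × 10^-5 μM = 0.0220 nM

0.0220 nM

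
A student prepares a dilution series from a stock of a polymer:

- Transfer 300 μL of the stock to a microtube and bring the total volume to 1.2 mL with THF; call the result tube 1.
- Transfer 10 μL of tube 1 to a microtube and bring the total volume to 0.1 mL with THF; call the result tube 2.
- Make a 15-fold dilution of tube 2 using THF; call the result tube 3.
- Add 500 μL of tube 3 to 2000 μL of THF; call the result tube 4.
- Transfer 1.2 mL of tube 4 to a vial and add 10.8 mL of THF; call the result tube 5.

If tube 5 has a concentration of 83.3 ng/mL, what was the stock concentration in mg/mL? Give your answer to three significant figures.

2.50 mg/mL

Step 1: 300 μL brought to 1.2 mL → factor 1200/300 = 4
Step 2: 10 μL brought to 0.1 mL → factor 100/10 = 10
Step 3: 15-fold → factor 15
Step 4: 500 μL + 2000 μL = 2500 μL total → factor 2500/500 = 5
Step 5: 1.2 mL + 10.8 mL = 12 mL total → factor 12/1.2 = 10
Overall dilution factor = 4 × 10 × 15 × 5 × 10 = 30000
Stock = 83.3 ng/mL × 30000 = 2.499 × 10^6 ng/mL = 2.50 mg/mL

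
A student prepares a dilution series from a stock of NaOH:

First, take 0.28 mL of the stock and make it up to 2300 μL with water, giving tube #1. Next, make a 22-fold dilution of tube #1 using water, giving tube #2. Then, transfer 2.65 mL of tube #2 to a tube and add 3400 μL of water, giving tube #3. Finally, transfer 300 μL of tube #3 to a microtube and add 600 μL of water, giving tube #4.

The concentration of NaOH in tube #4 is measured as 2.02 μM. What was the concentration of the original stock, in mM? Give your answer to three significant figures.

2.50 mM

Step 1: 0.28 mL brought to 2300 μL → factor 2.3/0.28 = 8.2143
Step 2: 22-fold → factor 22
Step 3: 2.65 mL + 3400 μL = 6.05 mL total → factor 6.05/2.65 = 2.283
Step 4: 300 μL + 600 μL = 900 μL total → factor 900/300 = 3
Overall dilution factor = 8.2143 × 22 × 2.283 × 3 = 1237.7
Stock = 2.02 μM × 1237.7 = 2500 μM = 2.50 mM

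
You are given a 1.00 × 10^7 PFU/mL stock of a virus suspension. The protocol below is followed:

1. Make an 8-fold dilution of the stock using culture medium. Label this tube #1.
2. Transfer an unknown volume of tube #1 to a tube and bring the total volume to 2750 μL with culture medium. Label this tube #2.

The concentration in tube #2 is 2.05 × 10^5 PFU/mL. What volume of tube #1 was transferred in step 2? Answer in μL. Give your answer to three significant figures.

451 μL

Step 1: 8-fold → factor 8
Step 2: v brought to 2750 μL → factor = 2750 μL/v
Product of known-step factors = 8
Overall factor = 1.00 × 10^7 PFU/mL / (2.05 × 10^5 PFU/mL) = 48.78
Step-2 factor = 48.78 / 8 = 6.0976
v = 2750 μL / 6.0976 = 451 μL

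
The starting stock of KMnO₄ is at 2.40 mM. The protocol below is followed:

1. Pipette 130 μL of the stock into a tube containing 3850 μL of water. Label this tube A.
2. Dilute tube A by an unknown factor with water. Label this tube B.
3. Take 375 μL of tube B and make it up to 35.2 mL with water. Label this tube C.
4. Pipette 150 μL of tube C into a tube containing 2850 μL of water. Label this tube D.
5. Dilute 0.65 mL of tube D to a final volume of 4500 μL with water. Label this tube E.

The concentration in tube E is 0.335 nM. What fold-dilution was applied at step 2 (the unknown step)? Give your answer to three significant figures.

Step 1: 130 μL + 3850 μL = 3980 μL total → factor 3980/130 = 30.615
Step 2: unknown factor x
Step 3: 375 μL brought to 35.2 mL → factor 35200/375 = 93.867
Step 4: 150 μL + 2850 μL = 3000 μL total → factor 3000/150 = 20
Step 5: 0.65 mL brought to 4500 μL → factor 4.5/0.65 = 6.9231
Product of known-step factors = 3.9791 × 10^5
Overall factor = 2.40 mM / (0.335 nM) = 7.1642 × 10^6
x = 7.1642 × 10^6 / 3.9791 × 10^5 = 18.0

18.0-fold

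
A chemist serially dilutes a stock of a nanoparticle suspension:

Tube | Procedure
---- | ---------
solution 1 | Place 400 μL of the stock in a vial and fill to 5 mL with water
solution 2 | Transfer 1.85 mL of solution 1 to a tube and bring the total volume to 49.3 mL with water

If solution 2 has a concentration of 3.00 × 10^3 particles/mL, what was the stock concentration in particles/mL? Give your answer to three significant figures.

9.99 × 10^5 particles/mL

Step 1: 400 μL brought to 5 mL → factor 5000/400 = 12.5
Step 2: 1.85 mL brought to 49.3 mL → factor 49.3/1.85 = 26.649
Overall dilution factor = 12.5 × 26.649 = 333.11
Stock = 3.00 × 10^3 particles/mL × 333.11 = 9.99 × 10^5 particles/mL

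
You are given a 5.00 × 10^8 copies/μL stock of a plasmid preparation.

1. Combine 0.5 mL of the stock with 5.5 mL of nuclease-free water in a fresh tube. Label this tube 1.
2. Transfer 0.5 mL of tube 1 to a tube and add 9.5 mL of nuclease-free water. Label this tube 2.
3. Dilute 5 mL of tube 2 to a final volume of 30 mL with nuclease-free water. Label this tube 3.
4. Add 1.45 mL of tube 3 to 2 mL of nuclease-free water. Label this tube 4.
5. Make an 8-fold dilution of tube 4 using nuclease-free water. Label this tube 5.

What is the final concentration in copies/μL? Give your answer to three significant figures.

Step 1: 0.5 mL + 5.5 mL = 6 mL total → factor 6/0.5 = 12
Step 2: 0.5 mL + 9.5 mL = 10 mL total → factor 10/0.5 = 20
Step 3: 5 mL brought to 30 mL → factor 30/5 = 6
Step 4: 1.45 mL + 2 mL = 3.45 mL total → factor 3.45/1.45 = 2.3793
Step 5: 8-fold → factor 8
Overall dilution factor = 12 × 20 × 6 × 2.3793 × 8 = 27410
Final = 5.00 × 10^8 copies/μL / 27410 = 1.82 × 10^4 copies/μL

1.82 × 10^4 copies/μL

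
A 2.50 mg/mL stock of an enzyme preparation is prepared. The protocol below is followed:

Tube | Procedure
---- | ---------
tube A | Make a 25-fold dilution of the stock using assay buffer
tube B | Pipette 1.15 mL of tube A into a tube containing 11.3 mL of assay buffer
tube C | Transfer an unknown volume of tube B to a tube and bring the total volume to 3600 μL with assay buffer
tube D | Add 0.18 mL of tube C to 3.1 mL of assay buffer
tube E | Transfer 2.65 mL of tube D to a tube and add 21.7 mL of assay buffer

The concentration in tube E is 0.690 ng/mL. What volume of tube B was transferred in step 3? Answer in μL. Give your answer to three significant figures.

45.0 μL

Step 1: 25-fold → factor 25
Step 2: 1.15 mL + 11.3 mL = 12.45 mL total → factor 12.45/1.15 = 10.826
Step 3: v brought to 3600 μL → factor = 3600 μL/v
Step 4: 0.18 mL + 3.1 mL = 3.28 mL total → factor 3.28/0.18 = 18.222
Step 5: 2.65 mL + 21.7 mL = 24.35 mL total → factor 24.35/2.65 = 9.1887
Product of known-step factors = 45318
Overall factor = 2.50 mg/mL / (0.690 ng/mL) = 3.6232 × 10^6
Step-3 factor = 3.6232 × 10^6 / 45318 = 79.951
v = 3600 μL / 79.951 = 45.0 μL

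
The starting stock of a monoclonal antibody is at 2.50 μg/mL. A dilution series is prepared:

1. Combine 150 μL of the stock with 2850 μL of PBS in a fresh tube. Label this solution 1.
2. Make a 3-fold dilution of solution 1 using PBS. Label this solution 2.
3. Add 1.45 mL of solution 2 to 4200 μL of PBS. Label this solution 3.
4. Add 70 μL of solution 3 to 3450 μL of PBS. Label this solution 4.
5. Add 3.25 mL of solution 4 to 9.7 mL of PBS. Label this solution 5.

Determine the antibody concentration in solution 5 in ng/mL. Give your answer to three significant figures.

Step 1: 150 μL + 2850 μL = 3000 μL total → factor 3000/150 = 20
Step 2: 3-fold → factor 3
Step 3: 1.45 mL + 4200 μL = 5.65 mL total → factor 5.65/1.45 = 3.8966
Step 4: 70 μL + 3450 μL = 3520 μL total → factor 3520/70 = 50.286
Step 5: 3.25 mL + 9.7 mL = 12.95 mL total → factor 12.95/3.25 = 3.9846
Overall dilution factor = 20 × 3 × 3.8966 × 50.286 × 3.9846 = 46845
Final = 2.50 μg/mL / 46845 = 5.337 × 10^-5 μg/mL = 0.0534 ng/mL

0.0534 ng/mL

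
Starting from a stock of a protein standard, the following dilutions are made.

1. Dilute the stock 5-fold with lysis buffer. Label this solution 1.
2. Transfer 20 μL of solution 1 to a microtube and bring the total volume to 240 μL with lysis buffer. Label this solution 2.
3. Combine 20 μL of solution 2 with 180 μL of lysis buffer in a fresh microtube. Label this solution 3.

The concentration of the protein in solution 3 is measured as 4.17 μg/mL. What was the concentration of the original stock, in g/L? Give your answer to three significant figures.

2.50 g/L

Step 1: 5-fold → factor 5
Step 2: 20 μL brought to 240 μL → factor 240/20 = 12
Step 3: 20 μL + 180 μL = 200 μL total → factor 200/20 = 10
Overall dilution factor = 5 × 12 × 10 = 600
Stock = 4.17 μg/mL × 600 = 2502 μg/mL = 2.50 g/L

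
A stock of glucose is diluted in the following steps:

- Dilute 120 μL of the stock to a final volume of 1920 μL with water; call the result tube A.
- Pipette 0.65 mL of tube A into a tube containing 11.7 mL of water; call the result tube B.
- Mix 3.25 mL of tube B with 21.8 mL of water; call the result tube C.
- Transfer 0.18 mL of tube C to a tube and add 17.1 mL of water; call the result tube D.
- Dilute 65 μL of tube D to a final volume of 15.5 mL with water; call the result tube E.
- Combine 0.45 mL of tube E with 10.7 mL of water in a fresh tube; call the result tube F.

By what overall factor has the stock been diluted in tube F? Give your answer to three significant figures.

1.33 × 10^9

Step 1: 120 μL brought to 1920 μL → factor 1920/120 = 16
Step 2: 0.65 mL + 11.7 mL = 12.35 mL total → factor 12.35/0.65 = 19
Step 3: 3.25 mL + 21.8 mL = 25.05 mL total → factor 25.05/3.25 = 7.7077
Step 4: 0.18 mL + 17.1 mL = 17.28 mL total → factor 17.28/0.18 = 96
Step 5: 65 μL brought to 15.5 mL → factor 15500/65 = 238.46
Step 6: 0.45 mL + 10.7 mL = 11.15 mL total → factor 11.15/0.45 = 24.778
Overall dilution factor = 16 × 19 × 7.7077 × 96 × 238.46 × 24.778 = 1.3291 × 10^9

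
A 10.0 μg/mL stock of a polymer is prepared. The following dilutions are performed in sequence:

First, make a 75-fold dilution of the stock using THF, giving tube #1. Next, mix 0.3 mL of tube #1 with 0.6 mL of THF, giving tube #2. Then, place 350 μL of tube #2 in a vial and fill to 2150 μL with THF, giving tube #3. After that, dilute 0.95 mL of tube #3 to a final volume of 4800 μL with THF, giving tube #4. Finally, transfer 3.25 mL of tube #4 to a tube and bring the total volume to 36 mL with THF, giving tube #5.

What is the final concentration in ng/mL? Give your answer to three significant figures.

0.129 ng/mL

Step 1: 75-fold → factor 75
Step 2: 0.3 mL + 0.6 mL = 0.9 mL total → factor 0.9/0.3 = 3
Step 3: 350 μL brought to 2150 μL → factor 2150/350 = 6.1429
Step 4: 0.95 mL brought to 4800 μL → factor 4.8/0.95 = 5.0526
Step 5: 3.25 mL brought to 36 mL → factor 36/3.25 = 11.077
Overall dilution factor = 75 × 3 × 6.1429 × 5.0526 × 11.077 = 77355
Final = 10.0 μg/mL / 77355 = 0.0001293 μg/mL = 0.129 ng/mL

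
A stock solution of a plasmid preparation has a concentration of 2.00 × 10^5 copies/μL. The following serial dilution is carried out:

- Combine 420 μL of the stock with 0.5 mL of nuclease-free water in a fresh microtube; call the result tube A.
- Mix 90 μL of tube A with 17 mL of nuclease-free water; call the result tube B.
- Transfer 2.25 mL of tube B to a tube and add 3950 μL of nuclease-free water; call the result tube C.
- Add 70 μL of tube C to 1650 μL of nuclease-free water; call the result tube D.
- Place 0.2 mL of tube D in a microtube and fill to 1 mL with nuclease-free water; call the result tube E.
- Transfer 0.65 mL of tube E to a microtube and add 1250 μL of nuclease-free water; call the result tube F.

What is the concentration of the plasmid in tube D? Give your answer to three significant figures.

7.10 copies/μL

Step 1: 420 μL + 0.5 mL = 920 μL total → factor 920/420 = 2.1905
Step 2: 90 μL + 17 mL = 17090 μL total → factor 17090/90 = 189.89
Step 3: 2.25 mL + 3950 μL = 6.2 mL total → factor 6.2/2.25 = 2.7556
Step 4: 70 μL + 1650 μL = 1720 μL total → factor 1720/70 = 24.571
Dilution factor through tube D = 2.1905 × 189.89 × 2.7556 × 24.571 = 28163
[tube D] = 2.00 × 10^5 copies/μL / 28163 = 7.10 copies/μL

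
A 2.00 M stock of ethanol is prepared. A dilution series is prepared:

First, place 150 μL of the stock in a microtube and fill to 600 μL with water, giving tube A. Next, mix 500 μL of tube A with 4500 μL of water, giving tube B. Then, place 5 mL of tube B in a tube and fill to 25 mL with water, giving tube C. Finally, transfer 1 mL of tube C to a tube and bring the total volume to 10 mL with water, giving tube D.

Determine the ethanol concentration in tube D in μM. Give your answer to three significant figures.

1.00 × 10^3 μM

Step 1: 150 μL brought to 600 μL → factor 600/150 = 4
Step 2: 500 μL + 4500 μL = 5000 μL total → factor 5000/500 = 10
Step 3: 5 mL brought to 25 mL → factor 25/5 = 5
Step 4: 1 mL brought to 10 mL → factor 10/1 = 10
Overall dilution factor = 4 × 10 × 5 × 10 = 2000
Final = 2.00 M / 2000 = 0.001000 M = 1.00 × 10^3 μM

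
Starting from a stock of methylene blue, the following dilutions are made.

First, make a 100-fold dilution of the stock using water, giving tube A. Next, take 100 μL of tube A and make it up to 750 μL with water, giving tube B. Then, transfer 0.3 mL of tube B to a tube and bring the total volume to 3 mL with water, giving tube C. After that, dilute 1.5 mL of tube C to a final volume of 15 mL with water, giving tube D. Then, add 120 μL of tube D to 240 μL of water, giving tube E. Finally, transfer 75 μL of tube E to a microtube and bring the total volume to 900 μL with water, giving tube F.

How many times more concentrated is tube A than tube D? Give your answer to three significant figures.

Step 1: 100-fold → factor 100
Step 2: 100 μL brought to 750 μL → factor 750/100 = 7.5
Step 3: 0.3 mL brought to 3 mL → factor 3/0.3 = 10
Step 4: 1.5 mL brought to 15 mL → factor 15/1.5 = 10
Dilution factor to tube A = 100; to tube D = 75000
[tube A]/[tube D] = (factor to tube D)/(factor to tube A) = 75000/100 = 750

750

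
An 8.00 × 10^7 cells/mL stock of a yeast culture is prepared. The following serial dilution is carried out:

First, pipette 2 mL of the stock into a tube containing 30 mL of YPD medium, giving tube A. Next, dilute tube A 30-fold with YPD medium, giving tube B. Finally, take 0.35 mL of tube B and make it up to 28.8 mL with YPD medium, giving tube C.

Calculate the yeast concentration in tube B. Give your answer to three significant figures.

1.67 × 10^5 cells/mL

Step 1: 2 mL + 30 mL = 32 mL total → factor 32/2 = 16
Step 2: 30-fold → factor 30
Dilution factor through tube B = 16 × 30 = 480
[tube B] = 8.00 × 10^7 cells/mL / 480 = 1.67 × 10^5 cells/mL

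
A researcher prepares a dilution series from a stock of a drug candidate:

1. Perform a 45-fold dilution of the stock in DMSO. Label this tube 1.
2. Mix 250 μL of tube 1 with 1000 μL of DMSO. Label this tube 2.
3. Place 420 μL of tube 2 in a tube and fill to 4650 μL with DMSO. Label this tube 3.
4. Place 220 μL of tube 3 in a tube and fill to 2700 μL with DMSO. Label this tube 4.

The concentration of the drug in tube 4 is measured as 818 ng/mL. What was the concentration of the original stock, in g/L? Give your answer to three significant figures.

25.0 g/L

Step 1: 45-fold → factor 45
Step 2: 250 μL + 1000 μL = 1250 μL total → factor 1250/250 = 5
Step 3: 420 μL brought to 4650 μL → factor 4650/420 = 11.071
Step 4: 220 μL brought to 2700 μL → factor 2700/220 = 12.273
Overall dilution factor = 45 × 5 × 11.071 × 12.273 = 30572
Stock = 818 ng/mL × 30572 = 2.501 × 10^7 ng/mL = 25.0 g/L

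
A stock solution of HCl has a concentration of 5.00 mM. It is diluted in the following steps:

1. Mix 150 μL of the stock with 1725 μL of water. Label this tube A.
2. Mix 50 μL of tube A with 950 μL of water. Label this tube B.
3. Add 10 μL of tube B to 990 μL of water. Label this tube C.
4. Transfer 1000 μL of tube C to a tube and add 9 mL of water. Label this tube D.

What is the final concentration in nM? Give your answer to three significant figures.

20.0 nM

Step 1: 150 μL + 1725 μL = 1875 μL total → factor 1875/150 = 12.5
Step 2: 50 μL + 950 μL = 1000 μL total → factor 1000/50 = 20
Step 3: 10 μL + 990 μL = 1000 μL total → factor 1000/10 = 100
Step 4: 1000 μL + 9 mL = 10000 μL total → factor 10000/1000 = 10
Overall dilution factor = 12.5 × 20 × 100 × 10 = 2.5 × 10^5
Final = 5.00 mM / 2.5 × 10^5 = 2.000 × 10^-5 mM = 20.0 nM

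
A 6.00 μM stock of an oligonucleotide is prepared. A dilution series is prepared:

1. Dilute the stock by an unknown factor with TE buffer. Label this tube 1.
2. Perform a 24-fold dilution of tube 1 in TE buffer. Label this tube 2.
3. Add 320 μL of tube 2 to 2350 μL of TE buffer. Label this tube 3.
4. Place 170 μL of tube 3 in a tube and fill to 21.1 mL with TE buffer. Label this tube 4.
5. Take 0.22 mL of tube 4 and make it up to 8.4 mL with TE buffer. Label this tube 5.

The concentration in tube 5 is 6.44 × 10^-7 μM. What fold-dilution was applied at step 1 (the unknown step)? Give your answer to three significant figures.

Step 1: unknown factor x
Step 2: 24-fold → factor 24
Step 3: 320 μL + 2350 μL = 2670 μL total → factor 2670/320 = 8.3438
Step 4: 170 μL brought to 21.1 mL → factor 21100/170 = 124.12
Step 5: 0.22 mL brought to 8.4 mL → factor 8.4/0.22 = 38.182
Product of known-step factors = 9.4899 × 10^5
Overall factor = 6.00 μM / (6.44 × 10^-7 μM) = 9.3168 × 10^6
x = 9.3168 × 10^6 / 9.4899 × 10^5 = 9.82

9.82-fold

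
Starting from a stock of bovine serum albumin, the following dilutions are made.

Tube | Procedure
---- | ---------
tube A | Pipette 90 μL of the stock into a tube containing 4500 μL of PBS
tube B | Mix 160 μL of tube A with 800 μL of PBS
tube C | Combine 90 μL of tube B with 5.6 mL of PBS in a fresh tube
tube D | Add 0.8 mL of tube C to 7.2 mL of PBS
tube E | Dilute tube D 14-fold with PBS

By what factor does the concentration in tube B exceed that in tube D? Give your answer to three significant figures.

Step 1: 90 μL + 4500 μL = 4590 μL total → factor 4590/90 = 51
Step 2: 160 μL + 800 μL = 960 μL total → factor 960/160 = 6
Step 3: 90 μL + 5.6 mL = 5690 μL total → factor 5690/90 = 63.222
Step 4: 0.8 mL + 7.2 mL = 8 mL total → factor 8/0.8 = 10
Dilution factor to tube B = 306; to tube D = 1.9346 × 10^5
[tube B]/[tube D] = (factor to tube D)/(factor to tube B) = 1.9346 × 10^5/306 = 632

632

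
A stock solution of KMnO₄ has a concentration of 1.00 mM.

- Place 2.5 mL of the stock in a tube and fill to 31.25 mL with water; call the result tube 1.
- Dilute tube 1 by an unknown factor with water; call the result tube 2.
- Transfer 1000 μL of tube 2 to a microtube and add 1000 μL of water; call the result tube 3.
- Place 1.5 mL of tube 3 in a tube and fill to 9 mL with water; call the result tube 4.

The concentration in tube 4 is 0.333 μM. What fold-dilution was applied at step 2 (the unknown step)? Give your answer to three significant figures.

20.0-fold

Step 1: 2.5 mL brought to 31.25 mL → factor 31.25/2.5 = 12.5
Step 2: unknown factor x
Step 3: 1000 μL + 1000 μL = 2000 μL total → factor 2000/1000 = 2
Step 4: 1.5 mL brought to 9 mL → factor 9/1.5 = 6
Product of known-step factors = 150
Overall factor = 1.00 mM / (0.333 μM) = 3003
x = 3003 / 150 = 20.0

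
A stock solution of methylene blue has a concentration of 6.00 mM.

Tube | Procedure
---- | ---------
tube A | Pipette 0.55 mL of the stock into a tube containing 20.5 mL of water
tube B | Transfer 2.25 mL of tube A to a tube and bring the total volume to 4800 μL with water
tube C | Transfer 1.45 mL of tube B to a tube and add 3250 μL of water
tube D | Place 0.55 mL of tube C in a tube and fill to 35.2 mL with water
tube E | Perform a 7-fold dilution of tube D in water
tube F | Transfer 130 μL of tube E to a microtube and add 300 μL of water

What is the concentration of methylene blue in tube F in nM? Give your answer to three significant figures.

Step 1: 0.55 mL + 20.5 mL = 21.05 mL total → factor 21.05/0.55 = 38.273
Step 2: 2.25 mL brought to 4800 μL → factor 4.8/2.25 = 2.1333
Step 3: 1.45 mL + 3250 μL = 4.7 mL total → factor 4.7/1.45 = 3.2414
Step 4: 0.55 mL brought to 35.2 mL → factor 35.2/0.55 = 64
Step 5: 7-fold → factor 7
Step 6: 130 μL + 300 μL = 430 μL total → factor 430/130 = 3.3077
Overall dilution factor = 38.273 × 2.1333 × 3.2414 × 64 × 7 × 3.3077 = 3.9218 × 10^5
Final = 6.00 mM / 3.9218 × 10^5 = 1.530 × 10^-5 mM = 15.3 nM

15.3 nM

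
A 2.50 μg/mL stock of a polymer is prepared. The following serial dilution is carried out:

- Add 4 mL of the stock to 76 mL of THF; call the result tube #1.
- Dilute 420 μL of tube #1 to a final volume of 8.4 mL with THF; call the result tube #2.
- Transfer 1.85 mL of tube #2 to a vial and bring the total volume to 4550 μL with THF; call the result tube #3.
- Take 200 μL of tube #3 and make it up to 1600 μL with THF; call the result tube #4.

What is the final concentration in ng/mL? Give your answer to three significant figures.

Step 1: 4 mL + 76 mL = 80 mL total → factor 80/4 = 20
Step 2: 420 μL brought to 8.4 mL → factor 8400/420 = 20
Step 3: 1.85 mL brought to 4550 μL → factor 4.55/1.85 = 2.4595
Step 4: 200 μL brought to 1600 μL → factor 1600/200 = 8
Overall dilution factor = 20 × 20 × 2.4595 × 8 = 7870.3
Final = 2.50 μg/mL / 7870.3 = 0.0003177 μg/mL = 0.318 ng/mL

0.318 ng/mL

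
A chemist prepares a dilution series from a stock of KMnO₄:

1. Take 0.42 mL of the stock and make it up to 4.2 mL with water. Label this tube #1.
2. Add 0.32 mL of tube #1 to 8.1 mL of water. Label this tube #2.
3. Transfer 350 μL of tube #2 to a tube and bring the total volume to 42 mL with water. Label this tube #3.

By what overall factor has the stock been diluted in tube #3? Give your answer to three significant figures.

Step 1: 0.42 mL brought to 4.2 mL → factor 4.2/0.42 = 10
Step 2: 0.32 mL + 8.1 mL = 8.42 mL total → factor 8.42/0.32 = 26.312
Step 3: 350 μL brought to 42 mL → factor 42000/350 = 120
Overall dilution factor = 10 × 26.312 × 120 = 31575

3.16 × 10^4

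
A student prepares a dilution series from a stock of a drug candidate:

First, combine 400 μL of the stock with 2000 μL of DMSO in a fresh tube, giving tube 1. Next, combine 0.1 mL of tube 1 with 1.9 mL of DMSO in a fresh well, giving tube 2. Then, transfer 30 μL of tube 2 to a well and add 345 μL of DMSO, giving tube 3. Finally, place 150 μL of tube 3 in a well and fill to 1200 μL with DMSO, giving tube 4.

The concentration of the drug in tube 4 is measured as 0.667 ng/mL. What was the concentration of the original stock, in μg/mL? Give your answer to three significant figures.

Step 1: 400 μL + 2000 μL = 2400 μL total → factor 2400/400 = 6
Step 2: 0.1 mL + 1.9 mL = 2 mL total → factor 2/0.1 = 20
Step 3: 30 μL + 345 μL = 375 μL total → factor 375/30 = 12.5
Step 4: 150 μL brought to 1200 μL → factor 1200/150 = 8
Overall dilution factor = 6 × 20 × 12.5 × 8 = 12000
Stock = 0.667 ng/mL × 12000 = 8004 ng/mL = 8.00 μg/mL

8.00 μg/mL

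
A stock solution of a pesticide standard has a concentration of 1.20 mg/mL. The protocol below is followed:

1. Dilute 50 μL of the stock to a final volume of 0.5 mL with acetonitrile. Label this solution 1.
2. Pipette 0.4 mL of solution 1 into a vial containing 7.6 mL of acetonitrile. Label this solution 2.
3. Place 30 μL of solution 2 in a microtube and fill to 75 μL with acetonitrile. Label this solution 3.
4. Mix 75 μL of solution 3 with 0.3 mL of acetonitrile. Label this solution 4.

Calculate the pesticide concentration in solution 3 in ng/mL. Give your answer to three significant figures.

Step 1: 50 μL brought to 0.5 mL → factor 500/50 = 10
Step 2: 0.4 mL + 7.6 mL = 8 mL total → factor 8/0.4 = 20
Step 3: 30 μL brought to 75 μL → factor 75/30 = 2.5
Dilution factor through solution 3 = 10 × 20 × 2.5 = 500
[solution 3] = 1.20 mg/mL / 500 = 0.002400 mg/mL = 2.40 × 10^3 ng/mL

2.40 × 10^3 ng/mL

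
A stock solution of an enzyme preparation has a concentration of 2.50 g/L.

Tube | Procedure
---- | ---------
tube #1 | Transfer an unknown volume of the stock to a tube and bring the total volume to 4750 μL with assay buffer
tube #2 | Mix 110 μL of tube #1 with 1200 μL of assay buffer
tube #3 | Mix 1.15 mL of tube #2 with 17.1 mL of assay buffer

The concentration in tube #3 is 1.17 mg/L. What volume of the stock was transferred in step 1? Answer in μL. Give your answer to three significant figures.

420 μL

Step 1: v brought to 4750 μL → factor = 4750 μL/v
Step 2: 110 μL + 1200 μL = 1310 μL total → factor 1310/110 = 11.909
Step 3: 1.15 mL + 17.1 mL = 18.25 mL total → factor 18.25/1.15 = 15.87
Product of known-step factors = 188.99
Overall factor = 2.50 g/L / (1.17 mg/L) = 2136.8
Step-1 factor = 2136.8 / 188.99 = 11.306
v = 4750 μL / 11.306 = 420 μL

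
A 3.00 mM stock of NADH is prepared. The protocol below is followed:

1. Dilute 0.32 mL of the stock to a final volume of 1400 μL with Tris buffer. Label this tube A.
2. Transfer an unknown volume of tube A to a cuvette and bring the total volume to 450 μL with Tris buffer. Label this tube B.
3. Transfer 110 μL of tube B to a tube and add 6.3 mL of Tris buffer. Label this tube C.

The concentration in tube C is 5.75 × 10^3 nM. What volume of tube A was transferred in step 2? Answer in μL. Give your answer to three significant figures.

Step 1: 0.32 mL brought to 1400 μL → factor 1.4/0.32 = 4.375
Step 2: v brought to 450 μL → factor = 450 μL/v
Step 3: 110 μL + 6.3 mL = 6410 μL total → factor 6410/110 = 58.273
Product of known-step factors = 254.94
Overall factor = 3.00 mM / (5.75 × 10^3 nM) = 521.74
Step-2 factor = 521.74 / 254.94 = 2.0465
v = 450 μL / 2.0465 = 220 μL

220 μL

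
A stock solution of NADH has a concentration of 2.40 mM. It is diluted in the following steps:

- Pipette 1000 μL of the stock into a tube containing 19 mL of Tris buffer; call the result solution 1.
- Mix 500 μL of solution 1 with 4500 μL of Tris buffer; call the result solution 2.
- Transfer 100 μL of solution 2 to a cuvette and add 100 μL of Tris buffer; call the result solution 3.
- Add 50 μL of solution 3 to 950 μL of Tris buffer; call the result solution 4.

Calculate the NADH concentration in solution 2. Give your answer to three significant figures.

Step 1: 1000 μL + 19 mL = 20000 μL total → factor 20000/1000 = 20
Step 2: 500 μL + 4500 μL = 5000 μL total → factor 5000/500 = 10
Dilution factor through solution 2 = 20 × 10 = 200
[solution 2] = 2.40 mM / 200 = 0.0120 mM

0.0120 mM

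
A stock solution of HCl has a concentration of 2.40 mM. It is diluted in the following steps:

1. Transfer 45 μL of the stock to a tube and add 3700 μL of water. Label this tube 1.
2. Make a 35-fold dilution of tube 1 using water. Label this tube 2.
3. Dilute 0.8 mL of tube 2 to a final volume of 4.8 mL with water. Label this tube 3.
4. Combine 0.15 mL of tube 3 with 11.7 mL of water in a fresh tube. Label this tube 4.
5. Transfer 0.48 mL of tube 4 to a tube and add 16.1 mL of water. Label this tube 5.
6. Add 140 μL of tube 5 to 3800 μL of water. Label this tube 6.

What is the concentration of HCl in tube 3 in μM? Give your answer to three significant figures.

Step 1: 45 μL + 3700 μL = 3745 μL total → factor 3745/45 = 83.222
Step 2: 35-fold → factor 35
Step 3: 0.8 mL brought to 4.8 mL → factor 4.8/0.8 = 6
Dilution factor through tube 3 = 83.222 × 35 × 6 = 17477
[tube 3] = 2.40 mM / 17477 = 0.0001373 mM = 0.137 μM

0.137 μM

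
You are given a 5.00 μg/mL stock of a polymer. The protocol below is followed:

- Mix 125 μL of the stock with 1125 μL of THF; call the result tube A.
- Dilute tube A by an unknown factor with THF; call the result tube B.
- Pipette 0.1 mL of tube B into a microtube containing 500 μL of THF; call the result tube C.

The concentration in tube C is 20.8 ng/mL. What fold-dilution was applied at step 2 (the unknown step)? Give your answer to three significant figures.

4.01-fold

Step 1: 125 μL + 1125 μL = 1250 μL total → factor 1250/125 = 10
Step 2: unknown factor x
Step 3: 0.1 mL + 500 μL = 0.6 mL total → factor 0.6/0.1 = 6
Product of known-step factors = 60
Overall factor = 5.00 μg/mL / (20.8 ng/mL) = 240.38
x = 240.38 / 60 = 4.01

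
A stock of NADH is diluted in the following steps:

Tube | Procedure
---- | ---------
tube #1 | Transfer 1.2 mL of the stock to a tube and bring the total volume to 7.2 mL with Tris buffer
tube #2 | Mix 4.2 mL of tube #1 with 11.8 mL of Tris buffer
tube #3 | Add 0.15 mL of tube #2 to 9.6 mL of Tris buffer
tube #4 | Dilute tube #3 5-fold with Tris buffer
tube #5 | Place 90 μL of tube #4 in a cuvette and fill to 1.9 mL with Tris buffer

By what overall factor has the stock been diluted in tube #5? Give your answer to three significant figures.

1.57 × 10^5

Step 1: 1.2 mL brought to 7.2 mL → factor 7.2/1.2 = 6
Step 2: 4.2 mL + 11.8 mL = 16 mL total → factor 16/4.2 = 3.8095
Step 3: 0.15 mL + 9.6 mL = 9.75 mL total → factor 9.75/0.15 = 65
Step 4: 5-fold → factor 5
Step 5: 90 μL brought to 1.9 mL → factor 1900/90 = 21.111
Overall dilution factor = 6 × 3.8095 × 65 × 5 × 21.111 = 1.5683 × 10^5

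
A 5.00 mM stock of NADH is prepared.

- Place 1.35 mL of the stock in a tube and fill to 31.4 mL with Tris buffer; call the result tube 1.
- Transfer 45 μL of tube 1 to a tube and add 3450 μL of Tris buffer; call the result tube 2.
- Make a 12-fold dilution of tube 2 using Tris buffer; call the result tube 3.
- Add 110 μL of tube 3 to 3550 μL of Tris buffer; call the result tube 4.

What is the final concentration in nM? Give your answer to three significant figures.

Step 1: 1.35 mL brought to 31.4 mL → factor 31.4/1.35 = 23.259
Step 2: 45 μL + 3450 μL = 3495 μL total → factor 3495/45 = 77.667
Step 3: 12-fold → factor 12
Step 4: 110 μL + 3550 μL = 3660 μL total → factor 3660/110 = 33.273
Overall dilution factor = 23.259 × 77.667 × 12 × 33.273 = 7.2127 × 10^5
Final = 5.00 mM / 7.2127 × 10^5 = 6.932 × 10^-6 mM = 6.93 nM

6.93 nM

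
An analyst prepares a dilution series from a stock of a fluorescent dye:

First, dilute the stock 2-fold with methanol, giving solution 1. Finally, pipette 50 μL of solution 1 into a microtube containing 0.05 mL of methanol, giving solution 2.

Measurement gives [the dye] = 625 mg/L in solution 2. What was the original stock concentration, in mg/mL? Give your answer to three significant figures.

Step 1: 2-fold → factor 2
Step 2: 50 μL + 0.05 mL = 100 μL total → factor 100/50 = 2
Overall dilution factor = 2 × 2 = 4
Stock = 625 mg/L × 4 = 2500 mg/L = 2.50 mg/mL

2.50 mg/mL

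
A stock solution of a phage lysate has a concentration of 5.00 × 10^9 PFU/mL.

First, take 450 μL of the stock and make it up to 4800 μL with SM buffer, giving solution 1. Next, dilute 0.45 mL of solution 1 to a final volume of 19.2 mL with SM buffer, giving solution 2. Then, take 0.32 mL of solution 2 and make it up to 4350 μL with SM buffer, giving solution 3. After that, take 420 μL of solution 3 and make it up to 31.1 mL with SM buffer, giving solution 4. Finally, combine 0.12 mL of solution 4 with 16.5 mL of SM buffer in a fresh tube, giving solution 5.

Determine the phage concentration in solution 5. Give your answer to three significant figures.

78.8 PFU/mL

Step 1: 450 μL brought to 4800 μL → factor 4800/450 = 10.667
Step 2: 0.45 mL brought to 19.2 mL → factor 19.2/0.45 = 42.667
Step 3: 0.32 mL brought to 4350 μL → factor 4.35/0.32 = 13.594
Step 4: 420 μL brought to 31.1 mL → factor 31100/420 = 74.048
Step 5: 0.12 mL + 16.5 mL = 16.62 mL total → factor 16.62/0.12 = 138.5
Overall dilution factor = 10.667 × 42.667 × 13.594 × 74.048 × 138.5 = 6.3448 × 10^7
Final = 5.00 × 10^9 PFU/mL / 6.3448 × 10^7 = 78.8 PFU/mL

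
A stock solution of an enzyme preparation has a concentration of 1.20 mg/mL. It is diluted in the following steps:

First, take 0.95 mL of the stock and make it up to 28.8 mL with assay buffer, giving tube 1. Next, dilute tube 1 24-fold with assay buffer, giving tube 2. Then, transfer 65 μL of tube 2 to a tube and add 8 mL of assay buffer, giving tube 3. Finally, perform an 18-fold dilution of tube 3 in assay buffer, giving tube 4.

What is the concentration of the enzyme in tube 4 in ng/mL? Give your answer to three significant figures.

Step 1: 0.95 mL brought to 28.8 mL → factor 28.8/0.95 = 30.316
Step 2: 24-fold → factor 24
Step 3: 65 μL + 8 mL = 8065 μL total → factor 8065/65 = 124.08
Step 4: 18-fold → factor 18
Overall dilution factor = 30.316 × 24 × 124.08 × 18 = 1.625 × 10^6
Final = 1.20 mg/mL / 1.625 × 10^6 = 7.385 × 10^-7 mg/mL = 0.738 ng/mL

0.738 ng/mL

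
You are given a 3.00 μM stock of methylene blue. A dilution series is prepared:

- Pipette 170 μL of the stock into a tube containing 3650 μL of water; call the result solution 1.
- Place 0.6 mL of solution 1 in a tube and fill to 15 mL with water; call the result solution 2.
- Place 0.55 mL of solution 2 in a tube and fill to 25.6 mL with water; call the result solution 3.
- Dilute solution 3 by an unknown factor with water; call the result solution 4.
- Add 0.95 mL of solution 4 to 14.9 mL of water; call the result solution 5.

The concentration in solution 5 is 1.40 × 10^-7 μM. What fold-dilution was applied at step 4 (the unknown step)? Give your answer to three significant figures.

Step 1: 170 μL + 3650 μL = 3820 μL total → factor 3820/170 = 22.471
Step 2: 0.6 mL brought to 15 mL → factor 15/0.6 = 25
Step 3: 0.55 mL brought to 25.6 mL → factor 25.6/0.55 = 46.545
Step 4: unknown factor x
Step 5: 0.95 mL + 14.9 mL = 15.85 mL total → factor 15.85/0.95 = 16.684
Product of known-step factors = 4.3625 × 10^5
Overall factor = 3.00 μM / (1.40 × 10^-7 μM) = 2.1429 × 10^7
x = 2.1429 × 10^7 / 4.3625 × 10^5 = 49.1

49.1-fold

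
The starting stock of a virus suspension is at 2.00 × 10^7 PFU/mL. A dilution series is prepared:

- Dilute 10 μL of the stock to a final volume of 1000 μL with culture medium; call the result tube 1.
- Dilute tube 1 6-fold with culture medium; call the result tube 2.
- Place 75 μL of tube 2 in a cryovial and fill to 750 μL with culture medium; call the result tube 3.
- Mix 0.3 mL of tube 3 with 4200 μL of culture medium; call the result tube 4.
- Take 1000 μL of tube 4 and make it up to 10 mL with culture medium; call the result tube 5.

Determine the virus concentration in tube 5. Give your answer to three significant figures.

22.2 PFU/mL

Step 1: 10 μL brought to 1000 μL → factor 1000/10 = 100
Step 2: 6-fold → factor 6
Step 3: 75 μL brought to 750 μL → factor 750/75 = 10
Step 4: 0.3 mL + 4200 μL = 4.5 mL total → factor 4.5/0.3 = 15
Step 5: 1000 μL brought to 10 mL → factor 10000/1000 = 10
Overall dilution factor = 100 × 6 × 10 × 15 × 10 = 9 × 10^5
Final = 2.00 × 10^7 PFU/mL / 9 × 10^5 = 22.2 PFU/mL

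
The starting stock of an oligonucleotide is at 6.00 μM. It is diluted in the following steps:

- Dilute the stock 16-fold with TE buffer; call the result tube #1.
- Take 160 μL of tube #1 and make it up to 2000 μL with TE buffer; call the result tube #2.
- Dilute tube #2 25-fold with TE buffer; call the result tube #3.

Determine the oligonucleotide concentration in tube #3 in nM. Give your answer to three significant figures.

Step 1: 16-fold → factor 16
Step 2: 160 μL brought to 2000 μL → factor 2000/160 = 12.5
Step 3: 25-fold → factor 25
Overall dilution factor = 16 × 12.5 × 25 = 5000
Final = 6.00 μM / 5000 = 0.001200 μM = 1.20 nM

1.20 nM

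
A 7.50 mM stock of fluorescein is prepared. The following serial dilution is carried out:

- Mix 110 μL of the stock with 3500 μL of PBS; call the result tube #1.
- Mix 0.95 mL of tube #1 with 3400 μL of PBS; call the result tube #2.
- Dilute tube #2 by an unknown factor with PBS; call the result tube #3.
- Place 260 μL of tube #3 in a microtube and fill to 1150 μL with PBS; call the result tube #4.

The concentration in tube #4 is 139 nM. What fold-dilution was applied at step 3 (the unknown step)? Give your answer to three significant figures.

Step 1: 110 μL + 3500 μL = 3610 μL total → factor 3610/110 = 32.818
Step 2: 0.95 mL + 3400 μL = 4.35 mL total → factor 4.35/0.95 = 4.5789
Step 3: unknown factor x
Step 4: 260 μL brought to 1150 μL → factor 1150/260 = 4.4231
Product of known-step factors = 664.67
Overall factor = 7.50 mM / (139 nM) = 53957
x = 53957 / 664.67 = 81.2

81.2-fold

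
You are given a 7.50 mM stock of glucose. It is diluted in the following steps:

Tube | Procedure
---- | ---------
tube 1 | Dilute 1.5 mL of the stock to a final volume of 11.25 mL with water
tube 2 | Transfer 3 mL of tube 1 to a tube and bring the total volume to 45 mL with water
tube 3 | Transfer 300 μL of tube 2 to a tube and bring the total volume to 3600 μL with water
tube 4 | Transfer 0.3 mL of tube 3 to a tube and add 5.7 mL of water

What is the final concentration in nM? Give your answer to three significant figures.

278 nM

Step 1: 1.5 mL brought to 11.25 mL → factor 11.25/1.5 = 7.5
Step 2: 3 mL brought to 45 mL → factor 45/3 = 15
Step 3: 300 μL brought to 3600 μL → factor 3600/300 = 12
Step 4: 0.3 mL + 5.7 mL = 6 mL total → factor 6/0.3 = 20
Overall dilution factor = 7.5 × 15 × 12 × 20 = 27000
Final = 7.50 mM / 27000 = 0.0002778 mM = 278 nM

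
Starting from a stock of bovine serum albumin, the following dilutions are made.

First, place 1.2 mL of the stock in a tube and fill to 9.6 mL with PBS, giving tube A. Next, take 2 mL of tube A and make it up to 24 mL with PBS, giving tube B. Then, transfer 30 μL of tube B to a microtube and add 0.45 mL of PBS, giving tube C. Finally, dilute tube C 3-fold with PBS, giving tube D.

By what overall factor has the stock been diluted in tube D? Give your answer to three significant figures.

Step 1: 1.2 mL brought to 9.6 mL → factor 9.6/1.2 = 8
Step 2: 2 mL brought to 24 mL → factor 24/2 = 12
Step 3: 30 μL + 0.45 mL = 480 μL total → factor 480/30 = 16
Step 4: 3-fold → factor 3
Overall dilution factor = 8 × 12 × 16 × 3 = 4608

4.61 × 10^3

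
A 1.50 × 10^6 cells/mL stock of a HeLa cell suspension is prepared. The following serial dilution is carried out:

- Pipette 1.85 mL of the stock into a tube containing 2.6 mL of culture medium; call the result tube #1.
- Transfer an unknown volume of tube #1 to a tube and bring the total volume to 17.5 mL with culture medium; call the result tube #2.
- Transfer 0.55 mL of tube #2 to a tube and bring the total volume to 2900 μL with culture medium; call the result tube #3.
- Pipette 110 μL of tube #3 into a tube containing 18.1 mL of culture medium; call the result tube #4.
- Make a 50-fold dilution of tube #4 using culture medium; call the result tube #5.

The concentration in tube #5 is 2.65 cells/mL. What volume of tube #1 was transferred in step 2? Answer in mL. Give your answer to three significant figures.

3.25 mL

Step 1: 1.85 mL + 2.6 mL = 4.45 mL total → factor 4.45/1.85 = 2.4054
Step 2: v brought to 17.5 mL → factor = 17.5 mL/v
Step 3: 0.55 mL brought to 2900 μL → factor 2.9/0.55 = 5.2727
Step 4: 110 μL + 18.1 mL = 18210 μL total → factor 18210/110 = 165.55
Step 5: 50-fold → factor 50
Product of known-step factors = 1.0498 × 10^5
Overall factor = 1.50 × 10^6 cells/mL / (2.65 cells/mL) = 5.6604 × 10^5
Step-2 factor = 5.6604 × 10^5 / 1.0498 × 10^5 = 5.3918
v = 17.5 mL / 5.3918 = 3.25 mL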